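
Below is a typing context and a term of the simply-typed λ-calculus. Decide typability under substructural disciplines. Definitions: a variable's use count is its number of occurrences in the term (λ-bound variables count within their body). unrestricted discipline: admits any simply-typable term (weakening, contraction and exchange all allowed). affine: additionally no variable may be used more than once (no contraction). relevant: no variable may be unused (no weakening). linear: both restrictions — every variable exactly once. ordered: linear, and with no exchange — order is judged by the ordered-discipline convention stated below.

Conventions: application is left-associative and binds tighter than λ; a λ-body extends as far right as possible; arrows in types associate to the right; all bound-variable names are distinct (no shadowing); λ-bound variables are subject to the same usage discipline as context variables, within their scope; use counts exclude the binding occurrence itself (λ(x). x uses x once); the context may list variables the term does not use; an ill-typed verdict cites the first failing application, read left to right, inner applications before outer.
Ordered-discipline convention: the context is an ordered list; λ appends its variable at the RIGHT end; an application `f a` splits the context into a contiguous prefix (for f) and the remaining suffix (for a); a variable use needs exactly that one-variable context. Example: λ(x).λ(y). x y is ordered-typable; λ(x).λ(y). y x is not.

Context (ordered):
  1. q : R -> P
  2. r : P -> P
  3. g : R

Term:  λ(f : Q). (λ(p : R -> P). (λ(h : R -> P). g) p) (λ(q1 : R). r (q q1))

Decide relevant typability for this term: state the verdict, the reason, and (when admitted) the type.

no — unused: f, h — weakening required
variable uses: q ×1; r ×1; g ×1; f (bound) ×0; p (bound) ×1; h (bound) ×0; q1 (bound) ×1
uses in reading order: g, p, r, q, q1
typing: ✓ — Q -> R
all disciplines: ordered ✗ · linear ✗ · affine ✓ · relevant ✗ · unrestricted ✓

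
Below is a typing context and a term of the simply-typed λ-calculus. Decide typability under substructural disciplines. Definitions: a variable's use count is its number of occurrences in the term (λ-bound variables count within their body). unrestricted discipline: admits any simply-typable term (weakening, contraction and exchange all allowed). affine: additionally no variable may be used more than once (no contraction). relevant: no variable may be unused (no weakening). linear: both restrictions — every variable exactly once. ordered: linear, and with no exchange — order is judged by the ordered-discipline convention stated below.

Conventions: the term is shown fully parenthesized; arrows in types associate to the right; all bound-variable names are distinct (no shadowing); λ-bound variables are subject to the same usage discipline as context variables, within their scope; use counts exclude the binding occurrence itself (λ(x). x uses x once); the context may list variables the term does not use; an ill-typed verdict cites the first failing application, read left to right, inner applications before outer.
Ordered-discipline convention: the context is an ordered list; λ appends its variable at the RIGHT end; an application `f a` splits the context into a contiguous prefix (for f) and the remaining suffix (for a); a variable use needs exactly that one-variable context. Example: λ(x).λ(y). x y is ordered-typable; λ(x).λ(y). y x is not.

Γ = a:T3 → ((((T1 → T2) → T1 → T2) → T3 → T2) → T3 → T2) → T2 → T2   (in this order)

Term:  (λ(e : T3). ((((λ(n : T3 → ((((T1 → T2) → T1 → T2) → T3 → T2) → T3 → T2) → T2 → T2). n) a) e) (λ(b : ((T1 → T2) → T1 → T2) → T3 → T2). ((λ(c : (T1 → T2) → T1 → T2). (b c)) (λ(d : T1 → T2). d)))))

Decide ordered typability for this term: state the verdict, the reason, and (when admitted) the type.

yes — one use each (a, e, n, b, c, d); ordered split holds; term : T3 → T2 → T2
usage: a=1, e [bound]=1, n [bound]=1, b [bound]=1, c [bound]=1, d [bound]=1
left-to-right use order: n, a, e, b, c, d
typing: ✓ — T3 → T2 → T2
summary: ordered ✓, linear ✓, affine ✓, relevant ✓, unrestricted ✓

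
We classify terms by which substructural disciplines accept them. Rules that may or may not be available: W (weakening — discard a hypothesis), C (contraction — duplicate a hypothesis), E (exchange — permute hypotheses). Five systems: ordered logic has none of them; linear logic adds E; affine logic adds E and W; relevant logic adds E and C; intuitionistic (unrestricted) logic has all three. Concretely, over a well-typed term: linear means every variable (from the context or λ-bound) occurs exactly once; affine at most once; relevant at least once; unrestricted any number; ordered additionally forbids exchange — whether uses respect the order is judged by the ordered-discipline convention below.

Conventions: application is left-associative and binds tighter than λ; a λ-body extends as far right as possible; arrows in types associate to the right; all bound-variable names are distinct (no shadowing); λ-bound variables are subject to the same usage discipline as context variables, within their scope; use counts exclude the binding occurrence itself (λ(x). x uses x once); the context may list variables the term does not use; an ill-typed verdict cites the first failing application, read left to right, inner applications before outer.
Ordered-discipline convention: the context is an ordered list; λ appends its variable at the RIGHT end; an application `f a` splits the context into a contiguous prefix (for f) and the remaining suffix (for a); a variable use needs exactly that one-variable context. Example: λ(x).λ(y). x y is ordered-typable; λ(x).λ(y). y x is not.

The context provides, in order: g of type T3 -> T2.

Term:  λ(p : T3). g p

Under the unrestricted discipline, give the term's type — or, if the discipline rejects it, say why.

term : T3 -> T2
usage: g=1, p (λ-bound)=1
use order (left to right): g, p
typing: ✓ — T3 -> T2
all disciplines: ordered ✓, linear ✓, affine ✓, relevant ✓, unrestricted ✓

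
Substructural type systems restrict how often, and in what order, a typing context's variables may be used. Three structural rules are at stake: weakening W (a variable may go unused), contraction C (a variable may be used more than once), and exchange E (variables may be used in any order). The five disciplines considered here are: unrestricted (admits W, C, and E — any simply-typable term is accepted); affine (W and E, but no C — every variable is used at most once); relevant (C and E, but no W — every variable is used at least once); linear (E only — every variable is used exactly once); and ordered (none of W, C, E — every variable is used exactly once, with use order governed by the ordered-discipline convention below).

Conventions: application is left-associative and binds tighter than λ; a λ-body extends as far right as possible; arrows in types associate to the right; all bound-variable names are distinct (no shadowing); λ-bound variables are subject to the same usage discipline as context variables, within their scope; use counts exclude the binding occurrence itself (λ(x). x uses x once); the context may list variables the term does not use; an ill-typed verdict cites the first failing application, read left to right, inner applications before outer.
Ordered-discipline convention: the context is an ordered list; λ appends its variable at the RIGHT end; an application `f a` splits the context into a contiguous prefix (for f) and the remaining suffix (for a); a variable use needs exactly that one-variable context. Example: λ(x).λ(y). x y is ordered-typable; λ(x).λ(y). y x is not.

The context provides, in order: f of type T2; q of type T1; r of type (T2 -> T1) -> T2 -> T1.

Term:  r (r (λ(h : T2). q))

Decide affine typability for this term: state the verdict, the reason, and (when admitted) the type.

no — repeated use of r ×2
usage: f ×0; q ×1; r ×2; h (bound) ×0
order of uses: r, r, q
typing: the term checks, with type T2 -> T1
per-discipline verdicts: ordered ✗; linear ✗; affine ✗; relevant ✗; unrestricted ✓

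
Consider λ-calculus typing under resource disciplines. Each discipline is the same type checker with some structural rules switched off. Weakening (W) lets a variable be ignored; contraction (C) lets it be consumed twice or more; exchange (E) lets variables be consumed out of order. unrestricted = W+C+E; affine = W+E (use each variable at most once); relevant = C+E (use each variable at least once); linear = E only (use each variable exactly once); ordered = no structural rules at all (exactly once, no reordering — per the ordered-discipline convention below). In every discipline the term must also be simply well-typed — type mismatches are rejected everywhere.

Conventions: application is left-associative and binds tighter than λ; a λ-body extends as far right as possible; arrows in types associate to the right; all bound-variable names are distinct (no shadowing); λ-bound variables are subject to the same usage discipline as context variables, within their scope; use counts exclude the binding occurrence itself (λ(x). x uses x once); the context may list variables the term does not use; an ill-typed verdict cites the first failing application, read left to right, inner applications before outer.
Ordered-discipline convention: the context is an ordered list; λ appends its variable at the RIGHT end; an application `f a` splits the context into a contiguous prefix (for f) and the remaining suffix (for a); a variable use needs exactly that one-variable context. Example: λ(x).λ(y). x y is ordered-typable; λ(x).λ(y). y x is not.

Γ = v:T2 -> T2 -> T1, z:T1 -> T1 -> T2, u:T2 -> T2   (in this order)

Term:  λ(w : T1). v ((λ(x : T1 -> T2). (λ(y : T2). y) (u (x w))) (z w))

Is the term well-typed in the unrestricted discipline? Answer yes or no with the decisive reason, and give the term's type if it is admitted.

yes — typability at T1 -> T2 -> T1 is all that's needed; term : T1 -> T2 -> T1
counts: v=1; z=1; u=1; w (bound)=2; x (bound)=1; y (bound)=1
order of uses: v, y, u, x, w, z, w
typing: ✓ — T1 -> T2 -> T1
all disciplines: ordered ✗; linear ✗; affine ✗; relevant ✓; unrestricted ✓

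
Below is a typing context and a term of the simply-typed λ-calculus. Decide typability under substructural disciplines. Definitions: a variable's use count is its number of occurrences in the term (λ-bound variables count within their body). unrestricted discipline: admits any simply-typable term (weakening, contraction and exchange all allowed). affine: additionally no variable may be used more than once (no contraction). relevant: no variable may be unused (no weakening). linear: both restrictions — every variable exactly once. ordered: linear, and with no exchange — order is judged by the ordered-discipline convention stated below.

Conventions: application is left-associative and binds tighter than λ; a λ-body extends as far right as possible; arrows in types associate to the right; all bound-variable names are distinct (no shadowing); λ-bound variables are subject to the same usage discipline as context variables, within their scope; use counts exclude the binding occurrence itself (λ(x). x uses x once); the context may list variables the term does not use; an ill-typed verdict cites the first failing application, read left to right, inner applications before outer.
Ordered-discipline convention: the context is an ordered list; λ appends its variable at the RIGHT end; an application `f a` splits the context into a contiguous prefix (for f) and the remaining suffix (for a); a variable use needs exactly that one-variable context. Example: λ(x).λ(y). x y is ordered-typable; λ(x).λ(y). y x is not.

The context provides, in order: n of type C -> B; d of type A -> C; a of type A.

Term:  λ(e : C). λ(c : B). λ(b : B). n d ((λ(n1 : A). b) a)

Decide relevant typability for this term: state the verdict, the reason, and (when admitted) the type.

no — a type mismatch blocks all five
usage: n ×1; d ×1; a ×1; e [bound] ×0; c [bound] ×0; b [bound] ×1; n1 [bound] ×0
left-to-right use order: n, d, b, a
typing: ill-typed: argument of type A -> C where C is required
per-discipline verdicts: ordered ✗, linear ✗, affine ✗, relevant ✗, unrestricted ✗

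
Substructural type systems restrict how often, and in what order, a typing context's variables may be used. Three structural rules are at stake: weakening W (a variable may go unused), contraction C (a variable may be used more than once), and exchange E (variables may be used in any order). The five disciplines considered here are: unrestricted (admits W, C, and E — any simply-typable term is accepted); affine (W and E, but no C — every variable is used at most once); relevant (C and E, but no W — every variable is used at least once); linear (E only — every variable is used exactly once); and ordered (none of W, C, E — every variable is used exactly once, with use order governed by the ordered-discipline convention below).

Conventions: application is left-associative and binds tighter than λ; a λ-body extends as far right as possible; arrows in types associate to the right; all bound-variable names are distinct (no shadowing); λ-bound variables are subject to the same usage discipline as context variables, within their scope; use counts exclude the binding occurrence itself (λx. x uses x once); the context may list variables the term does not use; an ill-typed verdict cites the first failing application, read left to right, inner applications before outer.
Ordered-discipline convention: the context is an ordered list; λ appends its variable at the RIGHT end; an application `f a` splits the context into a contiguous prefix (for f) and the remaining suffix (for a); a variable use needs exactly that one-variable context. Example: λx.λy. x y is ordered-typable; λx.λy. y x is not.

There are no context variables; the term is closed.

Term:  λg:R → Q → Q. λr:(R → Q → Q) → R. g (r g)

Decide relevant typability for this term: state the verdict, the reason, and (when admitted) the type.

yes — at least one use each (g, r); term : (R → Q → Q) → ((R → Q → Q) → R) → Q → Q
variable uses: g (λ-bound): 2, r (λ-bound): 1
left-to-right use order: g, r, g
typing: ✓ — (R → Q → Q) → ((R → Q → Q) → R) → Q → Q
summary: ordered ✗, linear ✗, affine ✗, relevant ✓, unrestricted ✓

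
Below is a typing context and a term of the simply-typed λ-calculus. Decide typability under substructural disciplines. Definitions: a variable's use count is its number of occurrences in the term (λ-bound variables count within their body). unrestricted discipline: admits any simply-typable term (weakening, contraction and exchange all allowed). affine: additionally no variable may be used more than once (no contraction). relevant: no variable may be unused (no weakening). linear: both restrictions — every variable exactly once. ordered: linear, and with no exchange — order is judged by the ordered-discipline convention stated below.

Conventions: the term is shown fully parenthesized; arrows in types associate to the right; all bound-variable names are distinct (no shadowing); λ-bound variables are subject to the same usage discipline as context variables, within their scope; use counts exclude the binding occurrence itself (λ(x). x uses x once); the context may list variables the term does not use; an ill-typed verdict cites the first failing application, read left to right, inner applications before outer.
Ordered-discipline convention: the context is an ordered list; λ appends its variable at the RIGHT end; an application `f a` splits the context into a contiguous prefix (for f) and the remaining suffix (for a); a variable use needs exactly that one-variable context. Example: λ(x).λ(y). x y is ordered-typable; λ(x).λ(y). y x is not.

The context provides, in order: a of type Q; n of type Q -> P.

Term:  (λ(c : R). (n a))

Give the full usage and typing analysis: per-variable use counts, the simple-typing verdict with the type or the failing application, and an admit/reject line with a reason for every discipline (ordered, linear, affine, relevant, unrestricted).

usage: a ×1, n ×1, c (λ-bound) ×0
left-to-right use order: n, a
typing: ✓ — R -> P
ordered: ✗, needs weakening: c unused
linear: ✗, needs weakening: c unused
affine: ✓, none of a, n, c used more than once
relevant: ✗, needs weakening: c unused
unrestricted: ✓, type-checks (R -> P) and nothing is barred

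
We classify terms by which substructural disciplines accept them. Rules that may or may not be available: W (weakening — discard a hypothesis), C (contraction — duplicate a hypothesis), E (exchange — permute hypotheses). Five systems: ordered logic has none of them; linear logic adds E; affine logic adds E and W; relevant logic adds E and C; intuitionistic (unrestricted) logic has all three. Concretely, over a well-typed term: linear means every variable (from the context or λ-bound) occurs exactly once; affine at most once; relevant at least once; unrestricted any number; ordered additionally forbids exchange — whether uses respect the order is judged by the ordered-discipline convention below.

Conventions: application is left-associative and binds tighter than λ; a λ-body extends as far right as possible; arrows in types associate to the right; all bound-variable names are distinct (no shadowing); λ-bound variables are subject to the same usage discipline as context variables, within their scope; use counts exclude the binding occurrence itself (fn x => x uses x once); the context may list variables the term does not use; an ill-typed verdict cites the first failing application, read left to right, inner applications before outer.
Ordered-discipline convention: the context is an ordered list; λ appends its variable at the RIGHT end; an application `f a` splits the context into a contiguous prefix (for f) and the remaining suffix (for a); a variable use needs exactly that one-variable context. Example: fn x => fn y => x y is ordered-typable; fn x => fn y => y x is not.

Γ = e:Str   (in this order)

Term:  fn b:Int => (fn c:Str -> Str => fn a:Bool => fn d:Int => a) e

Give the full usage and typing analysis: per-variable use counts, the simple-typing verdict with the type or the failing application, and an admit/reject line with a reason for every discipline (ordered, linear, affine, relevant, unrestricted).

use counts: e: 1×, b (λ-bound): 0×, c (λ-bound): 0×, a (λ-bound): 1×, d (λ-bound): 0×
use order (left to right): a, e
typing: ill-typed: an application expects Str -> Str but receives Str
ordered: ✗, fails simple typing
linear: ✗, a type mismatch blocks all five
affine: ✗, the type mismatch rejects it
relevant: ✗, not simply typable
unrestricted: ✗, fails simple typing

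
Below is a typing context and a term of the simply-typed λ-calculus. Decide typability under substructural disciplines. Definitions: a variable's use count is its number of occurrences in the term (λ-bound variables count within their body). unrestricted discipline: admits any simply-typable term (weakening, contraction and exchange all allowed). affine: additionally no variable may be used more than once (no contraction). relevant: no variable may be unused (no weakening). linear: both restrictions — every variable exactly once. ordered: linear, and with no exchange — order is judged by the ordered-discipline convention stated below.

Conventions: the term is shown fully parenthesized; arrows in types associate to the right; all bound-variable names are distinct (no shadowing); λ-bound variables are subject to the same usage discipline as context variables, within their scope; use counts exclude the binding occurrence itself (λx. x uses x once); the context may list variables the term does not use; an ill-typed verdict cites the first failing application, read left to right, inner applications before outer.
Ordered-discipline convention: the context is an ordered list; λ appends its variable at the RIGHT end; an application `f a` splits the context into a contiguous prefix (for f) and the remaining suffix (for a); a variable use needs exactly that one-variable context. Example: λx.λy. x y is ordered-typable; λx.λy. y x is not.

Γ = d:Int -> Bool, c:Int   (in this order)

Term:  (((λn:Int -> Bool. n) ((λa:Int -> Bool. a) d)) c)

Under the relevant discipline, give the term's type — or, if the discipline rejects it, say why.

term : Bool
counts: d: 1; c: 1; n (bound): 1; a (bound): 1
left-to-right use order: n, a, d, c
typing: the term checks, with type Bool
across the five disciplines: ordered ✓; linear ✓; affine ✓; relevant ✓; unrestricted ✓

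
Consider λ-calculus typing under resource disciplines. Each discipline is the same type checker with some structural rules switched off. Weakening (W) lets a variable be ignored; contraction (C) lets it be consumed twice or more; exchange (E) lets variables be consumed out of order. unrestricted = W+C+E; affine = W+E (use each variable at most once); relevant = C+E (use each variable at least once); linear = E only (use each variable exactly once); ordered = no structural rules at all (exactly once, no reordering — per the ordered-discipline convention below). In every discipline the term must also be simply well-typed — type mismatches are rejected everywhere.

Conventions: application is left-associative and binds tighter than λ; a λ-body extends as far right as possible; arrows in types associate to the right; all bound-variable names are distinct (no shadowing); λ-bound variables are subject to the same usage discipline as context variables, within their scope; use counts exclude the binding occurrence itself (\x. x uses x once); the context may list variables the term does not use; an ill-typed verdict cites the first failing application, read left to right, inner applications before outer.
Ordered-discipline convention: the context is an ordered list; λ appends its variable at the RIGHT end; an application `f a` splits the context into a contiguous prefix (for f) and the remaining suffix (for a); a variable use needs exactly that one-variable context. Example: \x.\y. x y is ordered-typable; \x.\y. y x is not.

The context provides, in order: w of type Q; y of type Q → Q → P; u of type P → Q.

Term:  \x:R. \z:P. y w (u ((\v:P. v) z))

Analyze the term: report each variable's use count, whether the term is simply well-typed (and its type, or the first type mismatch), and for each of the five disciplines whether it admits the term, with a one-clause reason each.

counts: w=1, y=1, u=1, x (bound)=0, z (bound)=1, v (bound)=1
use order (left to right): y, w, u, v, z
typing: well-typed at R → P → P
ordered: ✗ — unused: x — weakening required
linear: ✗ — unused: x — weakening required
affine: ✓ — no duplicate uses among w, y, u, x, z, v
relevant: ✗ — unused: x — weakening required
unrestricted: ✓ — simply typable at R → P → P; W, C, E all held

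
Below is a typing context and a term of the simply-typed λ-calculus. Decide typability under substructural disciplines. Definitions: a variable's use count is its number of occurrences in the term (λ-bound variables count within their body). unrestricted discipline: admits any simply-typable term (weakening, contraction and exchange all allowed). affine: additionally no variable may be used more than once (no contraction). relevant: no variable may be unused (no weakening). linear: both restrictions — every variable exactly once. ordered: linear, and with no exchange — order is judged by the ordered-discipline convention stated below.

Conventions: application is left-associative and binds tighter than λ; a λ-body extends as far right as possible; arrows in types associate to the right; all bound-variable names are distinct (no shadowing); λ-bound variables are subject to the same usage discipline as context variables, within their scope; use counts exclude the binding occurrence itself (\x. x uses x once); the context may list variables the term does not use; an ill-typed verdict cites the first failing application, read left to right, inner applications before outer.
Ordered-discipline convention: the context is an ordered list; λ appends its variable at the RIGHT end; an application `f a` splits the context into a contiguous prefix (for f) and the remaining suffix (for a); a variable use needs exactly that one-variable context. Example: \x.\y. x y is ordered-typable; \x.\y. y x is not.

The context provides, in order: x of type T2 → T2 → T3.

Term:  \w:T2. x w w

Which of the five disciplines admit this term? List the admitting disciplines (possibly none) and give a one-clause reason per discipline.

admitted in: relevant, unrestricted
use counts: x=1, w [bound]=2
left-to-right use order: x, w, w
typing: well-typed at T2 → T3
ordered ✗ (needs contraction — w ×2)
linear ✗ (needs contraction — w ×2)
affine ✗ (needs contraction — w ×2)
relevant ✓ (x, w: all used, weakening unneeded)
unrestricted ✓ (type-checks (T2 → T3) and nothing is barred)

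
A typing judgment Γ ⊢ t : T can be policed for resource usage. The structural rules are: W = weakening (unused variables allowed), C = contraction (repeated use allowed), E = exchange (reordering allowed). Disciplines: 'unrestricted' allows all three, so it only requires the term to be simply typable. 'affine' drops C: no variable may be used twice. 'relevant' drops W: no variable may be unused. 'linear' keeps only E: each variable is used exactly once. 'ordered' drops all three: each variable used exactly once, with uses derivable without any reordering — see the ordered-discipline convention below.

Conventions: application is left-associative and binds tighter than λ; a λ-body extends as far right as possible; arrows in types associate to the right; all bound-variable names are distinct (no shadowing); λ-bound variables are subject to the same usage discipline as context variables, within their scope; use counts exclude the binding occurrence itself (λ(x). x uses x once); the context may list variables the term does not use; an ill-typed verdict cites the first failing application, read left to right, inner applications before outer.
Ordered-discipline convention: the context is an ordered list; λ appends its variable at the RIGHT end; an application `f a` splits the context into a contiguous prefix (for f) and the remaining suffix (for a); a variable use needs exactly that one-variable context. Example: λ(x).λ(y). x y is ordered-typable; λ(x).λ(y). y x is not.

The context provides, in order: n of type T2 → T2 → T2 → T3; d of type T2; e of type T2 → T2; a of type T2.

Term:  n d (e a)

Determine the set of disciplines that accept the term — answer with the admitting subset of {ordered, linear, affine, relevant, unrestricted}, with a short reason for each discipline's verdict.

admitted in: ordered, linear, affine, relevant, unrestricted
use counts: n=1; d=1; e=1; a=1
left-to-right use order: n, d, e, a
typing: the term checks, with type T2 → T3
ordered ✓ (n, d, e, a once each; derivable with no W/C/E)
linear ✓ (n, d, e, a: one use apiece)
affine ✓ (no duplicate uses among n, d, e, a)
relevant ✓ (none of n, d, e, a goes unused)
unrestricted ✓ (typability at T2 → T3 is all that's needed)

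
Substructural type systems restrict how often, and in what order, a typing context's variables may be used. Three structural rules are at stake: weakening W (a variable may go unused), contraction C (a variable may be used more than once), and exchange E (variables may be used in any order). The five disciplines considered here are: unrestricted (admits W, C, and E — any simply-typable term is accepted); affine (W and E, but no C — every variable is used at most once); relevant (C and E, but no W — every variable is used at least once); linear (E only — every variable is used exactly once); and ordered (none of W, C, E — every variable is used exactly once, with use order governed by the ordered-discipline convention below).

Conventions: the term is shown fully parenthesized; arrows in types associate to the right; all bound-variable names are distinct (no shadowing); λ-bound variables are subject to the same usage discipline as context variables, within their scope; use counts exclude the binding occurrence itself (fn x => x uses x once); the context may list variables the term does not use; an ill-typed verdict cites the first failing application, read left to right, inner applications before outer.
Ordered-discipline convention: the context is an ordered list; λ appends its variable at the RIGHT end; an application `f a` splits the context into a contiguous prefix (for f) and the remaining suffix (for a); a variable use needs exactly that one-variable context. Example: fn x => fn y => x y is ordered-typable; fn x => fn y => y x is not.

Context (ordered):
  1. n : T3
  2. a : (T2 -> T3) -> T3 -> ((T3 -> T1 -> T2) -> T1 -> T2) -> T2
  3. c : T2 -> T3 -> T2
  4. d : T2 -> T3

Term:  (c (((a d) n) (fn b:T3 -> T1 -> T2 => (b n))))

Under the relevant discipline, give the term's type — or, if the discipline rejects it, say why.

term : T3 -> T2
usage: n ×2, a ×1, c ×1, d ×1, b (λ-bound) ×1
order of uses: c, a, d, n, b, n
typing: well-typed — term : T3 -> T2
across the five disciplines: ordered ✗ | linear ✗ | affine ✗ | relevant ✓ | unrestricted ✓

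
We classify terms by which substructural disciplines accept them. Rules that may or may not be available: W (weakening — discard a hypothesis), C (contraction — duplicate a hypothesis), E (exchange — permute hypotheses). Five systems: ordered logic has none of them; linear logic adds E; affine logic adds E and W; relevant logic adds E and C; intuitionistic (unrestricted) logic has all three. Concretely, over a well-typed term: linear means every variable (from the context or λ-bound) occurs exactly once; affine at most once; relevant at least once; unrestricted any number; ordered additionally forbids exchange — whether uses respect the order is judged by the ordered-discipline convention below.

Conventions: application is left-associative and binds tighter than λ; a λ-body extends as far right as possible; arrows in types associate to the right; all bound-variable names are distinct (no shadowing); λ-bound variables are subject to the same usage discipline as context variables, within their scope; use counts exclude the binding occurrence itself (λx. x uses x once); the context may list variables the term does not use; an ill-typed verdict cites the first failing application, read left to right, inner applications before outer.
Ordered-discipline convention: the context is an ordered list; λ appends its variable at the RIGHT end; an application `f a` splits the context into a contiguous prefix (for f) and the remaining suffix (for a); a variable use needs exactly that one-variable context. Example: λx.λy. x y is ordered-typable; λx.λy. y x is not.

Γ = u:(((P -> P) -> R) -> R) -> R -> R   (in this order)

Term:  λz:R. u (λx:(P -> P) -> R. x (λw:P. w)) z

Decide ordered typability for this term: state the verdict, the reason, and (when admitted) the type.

yes — u, z, x, w: once each, no exchange needed; term : R -> R
usage: u: 1×; z (bound): 1×; x (bound): 1×; w (bound): 1×
uses in reading order: u, x, w, z
typing: the term checks, with type R -> R
all disciplines: ordered ✓; linear ✓; affine ✓; relevant ✓; unrestricted ✓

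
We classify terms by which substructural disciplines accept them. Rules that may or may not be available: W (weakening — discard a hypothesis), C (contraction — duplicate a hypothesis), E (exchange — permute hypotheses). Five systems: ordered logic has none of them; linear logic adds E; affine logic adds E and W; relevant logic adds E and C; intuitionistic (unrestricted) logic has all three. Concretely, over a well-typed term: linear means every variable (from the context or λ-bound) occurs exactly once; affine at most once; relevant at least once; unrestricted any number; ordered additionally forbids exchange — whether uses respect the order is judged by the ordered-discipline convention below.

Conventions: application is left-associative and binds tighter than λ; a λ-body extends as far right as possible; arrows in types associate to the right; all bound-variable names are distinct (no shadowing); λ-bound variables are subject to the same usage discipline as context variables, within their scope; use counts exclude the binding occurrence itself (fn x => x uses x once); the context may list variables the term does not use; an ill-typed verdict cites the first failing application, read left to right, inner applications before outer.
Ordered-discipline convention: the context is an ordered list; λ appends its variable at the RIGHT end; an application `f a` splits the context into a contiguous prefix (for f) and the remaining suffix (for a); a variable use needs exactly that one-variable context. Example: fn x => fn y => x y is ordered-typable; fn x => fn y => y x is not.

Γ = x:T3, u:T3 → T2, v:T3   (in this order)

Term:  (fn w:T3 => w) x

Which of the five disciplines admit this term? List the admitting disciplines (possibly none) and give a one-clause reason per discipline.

admitted by: affine, unrestricted
use counts: x: 1; u: 0; v: 0; w (λ-bound): 1
uses in reading order: w, x
typing: the term checks, with type T3
ordered ✗ (u, v left unused)
linear ✗ (u, v left unused)
affine ✓ (x, u, v, w: no repeats, contraction unneeded)
relevant ✗ (u, v left unused)
unrestricted ✓ (typability at T3 is all that's needed)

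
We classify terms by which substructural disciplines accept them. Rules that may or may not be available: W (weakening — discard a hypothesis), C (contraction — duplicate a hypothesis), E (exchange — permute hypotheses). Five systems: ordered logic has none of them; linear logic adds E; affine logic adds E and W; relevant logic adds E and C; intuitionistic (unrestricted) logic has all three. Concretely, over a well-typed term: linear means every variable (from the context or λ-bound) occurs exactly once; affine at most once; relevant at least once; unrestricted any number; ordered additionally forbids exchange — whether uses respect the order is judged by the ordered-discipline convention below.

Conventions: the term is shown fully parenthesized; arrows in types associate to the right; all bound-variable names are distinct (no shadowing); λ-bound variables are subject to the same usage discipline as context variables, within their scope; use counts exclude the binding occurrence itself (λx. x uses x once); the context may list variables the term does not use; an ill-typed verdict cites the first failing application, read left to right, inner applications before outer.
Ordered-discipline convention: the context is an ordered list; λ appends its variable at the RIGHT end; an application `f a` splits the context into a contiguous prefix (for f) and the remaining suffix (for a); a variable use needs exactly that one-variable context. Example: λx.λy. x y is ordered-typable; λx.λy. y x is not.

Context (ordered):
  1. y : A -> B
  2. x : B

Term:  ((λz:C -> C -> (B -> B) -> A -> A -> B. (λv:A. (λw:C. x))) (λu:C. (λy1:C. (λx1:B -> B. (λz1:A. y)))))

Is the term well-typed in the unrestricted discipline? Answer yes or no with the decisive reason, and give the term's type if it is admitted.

yes — type-checks (A -> C -> B) and nothing is barred; term : A -> C -> B
usage: y ×1, x ×1, z (λ-bound) ×0, v (λ-bound) ×0, w (λ-bound) ×0, u (λ-bound) ×0, y1 (λ-bound) ×0, x1 (λ-bound) ×0, z1 (λ-bound) ×0
left-to-right use order: x, y
typing: the term checks, with type A -> C -> B
summary: ordered ✗; linear ✗; affine ✓; relevant ✗; unrestricted ✓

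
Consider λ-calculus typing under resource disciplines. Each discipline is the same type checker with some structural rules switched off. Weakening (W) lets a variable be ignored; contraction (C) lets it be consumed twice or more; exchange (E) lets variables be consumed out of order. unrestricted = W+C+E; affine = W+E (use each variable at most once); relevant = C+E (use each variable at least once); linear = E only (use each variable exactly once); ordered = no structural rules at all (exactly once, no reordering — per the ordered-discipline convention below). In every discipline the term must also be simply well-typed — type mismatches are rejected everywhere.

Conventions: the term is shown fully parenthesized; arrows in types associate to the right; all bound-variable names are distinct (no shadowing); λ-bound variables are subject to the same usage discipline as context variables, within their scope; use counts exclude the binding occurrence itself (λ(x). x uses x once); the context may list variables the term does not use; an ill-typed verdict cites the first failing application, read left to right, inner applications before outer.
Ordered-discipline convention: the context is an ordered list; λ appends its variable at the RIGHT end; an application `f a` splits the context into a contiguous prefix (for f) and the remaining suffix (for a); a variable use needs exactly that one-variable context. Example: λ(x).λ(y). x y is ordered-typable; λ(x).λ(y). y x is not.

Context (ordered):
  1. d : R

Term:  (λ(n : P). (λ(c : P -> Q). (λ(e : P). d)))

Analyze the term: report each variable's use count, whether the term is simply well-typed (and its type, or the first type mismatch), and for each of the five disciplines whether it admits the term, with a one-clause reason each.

use counts: d=1, n (λ-bound)=0, c (λ-bound)=0, e (λ-bound)=0
order of uses: d
typing: well-typed — term : P -> (P -> Q) -> P -> R
ordered: ✗ — n, c, e never used (weakening)
linear: ✗ — n, c, e never used (weakening)
affine: ✓ — at most one use each (d, n, c, e)
relevant: ✗ — n, c, e never used (weakening)
unrestricted: ✓ — typability at P -> (P -> Q) -> P -> R is all that's needed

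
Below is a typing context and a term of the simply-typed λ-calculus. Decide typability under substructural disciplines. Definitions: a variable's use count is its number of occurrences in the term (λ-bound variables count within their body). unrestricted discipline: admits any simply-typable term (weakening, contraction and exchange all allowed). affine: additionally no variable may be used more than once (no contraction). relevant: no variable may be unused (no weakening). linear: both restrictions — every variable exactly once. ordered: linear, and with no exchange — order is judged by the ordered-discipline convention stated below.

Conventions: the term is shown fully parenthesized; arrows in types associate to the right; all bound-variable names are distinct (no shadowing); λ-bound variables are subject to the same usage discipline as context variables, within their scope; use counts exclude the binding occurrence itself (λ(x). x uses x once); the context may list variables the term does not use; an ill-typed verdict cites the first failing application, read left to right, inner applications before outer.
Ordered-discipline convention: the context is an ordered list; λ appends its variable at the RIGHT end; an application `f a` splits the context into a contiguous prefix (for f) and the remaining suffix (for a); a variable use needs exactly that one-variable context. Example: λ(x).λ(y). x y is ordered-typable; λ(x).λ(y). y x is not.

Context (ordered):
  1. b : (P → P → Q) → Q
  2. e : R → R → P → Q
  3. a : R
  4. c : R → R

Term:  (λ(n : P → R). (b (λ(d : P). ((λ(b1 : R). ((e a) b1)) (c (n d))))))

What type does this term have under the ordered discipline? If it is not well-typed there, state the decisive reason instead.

term : (P → R) → Q
variable uses: b: 1×; e: 1×; a: 1×; c: 1×; n (bound): 1×; d (bound): 1×; b1 (bound): 1×
left-to-right use order: b, e, a, b1, c, n, d
typing: well-typed at (P → R) → Q
across the five disciplines: ordered ✓, linear ✓, affine ✓, relevant ✓, unrestricted ✓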